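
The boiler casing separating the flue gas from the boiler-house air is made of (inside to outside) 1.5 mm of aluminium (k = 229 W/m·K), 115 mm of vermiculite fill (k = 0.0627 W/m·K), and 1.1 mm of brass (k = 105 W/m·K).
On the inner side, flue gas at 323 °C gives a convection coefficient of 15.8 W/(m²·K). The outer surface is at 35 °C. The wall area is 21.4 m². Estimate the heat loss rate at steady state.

Using the resistance-network approach (series):
R_inner film = 1/(h_i·A) = 1/(15.8×21.4) = 0.002958 K/W
R_aluminium = L/(kA) = 0.0015/(229×21.4) = 3.061×10^-7 K/W
R_vermiculite fill = L/(kA) = 0.115/(0.0627×21.4) = 0.08571 K/W
R_brass = L/(kA) = 0.0011/(105×21.4) = 4.895×10^-7 K/W
R_total = 0.08867 K/W
Q = ΔT / R_total = 288 / 0.08867

Q ≈ 3250 W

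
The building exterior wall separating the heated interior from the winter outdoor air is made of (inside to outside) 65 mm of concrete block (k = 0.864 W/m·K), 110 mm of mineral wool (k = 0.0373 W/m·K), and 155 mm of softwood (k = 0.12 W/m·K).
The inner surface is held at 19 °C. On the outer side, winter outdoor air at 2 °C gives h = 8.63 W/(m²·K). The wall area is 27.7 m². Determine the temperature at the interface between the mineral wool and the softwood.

T ≈ 7.4 °C

Thermal resistances in series:
R_concrete block = L/(kA) = 0.065/(0.864×27.7) = 0.002716 K/W
R_mineral wool = L/(kA) = 0.11/(0.0373×27.7) = 0.1065 K/W
R_softwood = L/(kA) = 0.155/(0.12×27.7) = 0.04663 K/W
R_outer film = 1/(h_o·A) = 1/(8.63×27.7) = 0.004183 K/W
R_total = 0.16 K/W;  Q = ΔT/R_total = 17/0.16 = 106.3 W
T_interface = T_inner − Q·ΣR(inner→interface) = 19 − 106×0.1092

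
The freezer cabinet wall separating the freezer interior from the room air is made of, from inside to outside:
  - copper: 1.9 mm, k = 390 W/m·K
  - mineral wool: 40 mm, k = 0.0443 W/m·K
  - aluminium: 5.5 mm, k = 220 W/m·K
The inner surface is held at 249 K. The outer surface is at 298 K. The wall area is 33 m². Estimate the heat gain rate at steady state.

Using the resistance-network approach (series):
R_copper = L/(kA) = 0.0019/(390×33) = 1.476×10^-7 K/W
R_mineral wool = L/(kA) = 0.04/(0.0443×33) = 0.02736 K/W
R_aluminium = L/(kA) = 0.0055/(220×33) = 7.576×10^-7 K/W
R_total = 0.02736 K/W
Q = ΔT / R_total = 49 / 0.02736

Q ≈ 1790 W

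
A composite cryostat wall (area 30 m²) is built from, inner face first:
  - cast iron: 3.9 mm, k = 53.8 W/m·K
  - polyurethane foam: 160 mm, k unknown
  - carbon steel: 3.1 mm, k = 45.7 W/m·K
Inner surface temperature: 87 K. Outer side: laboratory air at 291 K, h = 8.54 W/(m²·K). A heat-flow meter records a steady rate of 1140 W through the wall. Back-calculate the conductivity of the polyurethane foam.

k ≈ 0.0305 W/(m·K)

Series thermal resistances:
R_cast iron = L/(kA) = 0.0039/(53.8×30) = 2.416×10^-6 K/W
R_carbon steel = L/(kA) = 0.0031/(45.7×30) = 2.261×10^-6 K/W
R_outer film = 1/(h_o·A) = 1/(8.54×30) = 0.003903 K/W
Sum of known resistances R_other = 0.003908 K/W
Total R = ΔT/Q = 204/1140 = 0.1789 K/W
R_polyurethane foam = R_total − R_other = 0.175 K/W
k = L/(R·A) = 0.16/(0.175×30)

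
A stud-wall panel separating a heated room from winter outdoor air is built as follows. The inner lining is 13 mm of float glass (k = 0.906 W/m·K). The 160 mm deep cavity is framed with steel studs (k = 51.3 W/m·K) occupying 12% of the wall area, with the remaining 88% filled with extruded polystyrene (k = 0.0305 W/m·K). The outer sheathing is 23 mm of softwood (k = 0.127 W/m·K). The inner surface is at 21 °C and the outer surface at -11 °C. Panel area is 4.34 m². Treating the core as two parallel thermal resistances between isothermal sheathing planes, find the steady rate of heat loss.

Q ≈ 627 W

Sheathing layers in series; stud and cavity paths in parallel between them.
R_inner = 0.013/(0.906×4.34) = 0.003306 K/W
R_stud  = 0.16/(51.3×0.12×4.34) = 0.005989 K/W
R_cav   = 0.16/(0.0305×0.88×4.34) = 1.374 K/W
1/R_core = 1/R_stud + 1/R_cav → R_core = 0.005963 K/W
R_outer = 0.023/(0.127×4.34) = 0.04173 K/W
R_total = 0.051 K/W
Q = ΔT/R_total = 32/0.051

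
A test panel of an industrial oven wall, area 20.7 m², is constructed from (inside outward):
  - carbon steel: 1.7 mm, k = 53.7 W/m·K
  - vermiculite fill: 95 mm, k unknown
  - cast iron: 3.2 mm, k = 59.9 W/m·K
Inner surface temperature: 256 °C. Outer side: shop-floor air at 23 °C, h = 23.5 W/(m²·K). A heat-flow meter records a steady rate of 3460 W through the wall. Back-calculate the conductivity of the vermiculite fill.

k ≈ 0.0703 W/(m·K)

Series thermal resistances:
R_carbon steel = L/(kA) = 0.0017/(53.7×20.7) = 1.529×10^-6 K/W
R_cast iron = L/(kA) = 0.0032/(59.9×20.7) = 2.581×10^-6 K/W
R_outer film = 1/(h_o·A) = 1/(23.5×20.7) = 0.002056 K/W
Sum of known resistances R_other = 0.00206 K/W
Total R = ΔT/Q = 233/3460 = 0.06734 K/W
R_vermiculite fill = R_total − R_other = 0.06528 K/W
k = L/(R·A) = 0.095/(0.06528×20.7)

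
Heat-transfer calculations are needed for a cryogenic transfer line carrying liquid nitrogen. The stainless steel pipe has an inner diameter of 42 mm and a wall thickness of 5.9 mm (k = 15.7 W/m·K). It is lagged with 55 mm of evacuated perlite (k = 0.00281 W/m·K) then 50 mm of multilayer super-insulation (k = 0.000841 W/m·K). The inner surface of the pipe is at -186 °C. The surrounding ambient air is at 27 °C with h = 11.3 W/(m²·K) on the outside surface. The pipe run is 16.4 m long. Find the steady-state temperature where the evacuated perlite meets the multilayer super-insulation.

T ≈ -98.4 °C

Treating each annulus and film as a series resistance:
R_stainless steel pipe wall = ln(26.9/21)/(2π×15.7×16.4) = 1.531×10^-4 K/W
R_evacuated perlite = ln(81.9/26.9)/(2π×0.00281×16.4) = 3.845 K/W
R_multilayer super-insulation = ln(131.9/81.9)/(2π×0.000841×16.4) = 5.499 K/W
R_outer film = 1/(h_o·2πr_oL) = 1/(11.3×2π×0.1319×16.4) = 0.006511 K/W
R_total = 9.351 K/W
Q = ΔT/R_total = 213/9.351
Q = 22.8 W
T_interface = T_inner + Q·ΣR(inner→interface) = -186 + 22.8×3.845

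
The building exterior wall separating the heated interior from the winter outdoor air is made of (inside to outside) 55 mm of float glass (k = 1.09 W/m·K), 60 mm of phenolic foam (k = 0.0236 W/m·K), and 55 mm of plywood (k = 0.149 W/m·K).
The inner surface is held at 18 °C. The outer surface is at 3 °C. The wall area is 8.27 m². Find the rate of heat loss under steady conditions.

Q ≈ 41.9 W

Series thermal resistances:
R_float glass = L/(kA) = 0.055/(1.09×8.27) = 0.006101 K/W
R_phenolic foam = L/(kA) = 0.06/(0.0236×8.27) = 0.3074 K/W
R_plywood = L/(kA) = 0.055/(0.149×8.27) = 0.04463 K/W
R_total = 0.3582 K/W
Q = ΔT / R_total = 15 / 0.3582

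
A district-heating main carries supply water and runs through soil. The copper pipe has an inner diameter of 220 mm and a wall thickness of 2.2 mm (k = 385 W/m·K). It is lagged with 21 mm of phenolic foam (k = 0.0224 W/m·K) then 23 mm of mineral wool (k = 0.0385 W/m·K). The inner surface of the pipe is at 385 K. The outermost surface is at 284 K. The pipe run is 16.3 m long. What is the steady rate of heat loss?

For a radial system each layer contributes R = ln(r_out/r_in)/(2πkL); films add R = 1/(hA).
R_copper pipe wall = ln(112.2/110)/(2π×385×16.3) = 5.022×10^-7 K/W
R_phenolic foam = ln(133.2/112.2)/(2π×0.0224×16.3) = 0.07479 K/W
R_mineral wool = ln(156.2/133.2)/(2π×0.0385×16.3) = 0.0404 K/W
R_total = 0.1152 K/W
Q = ΔT/R_total = 101/0.1152

Q ≈ 877 W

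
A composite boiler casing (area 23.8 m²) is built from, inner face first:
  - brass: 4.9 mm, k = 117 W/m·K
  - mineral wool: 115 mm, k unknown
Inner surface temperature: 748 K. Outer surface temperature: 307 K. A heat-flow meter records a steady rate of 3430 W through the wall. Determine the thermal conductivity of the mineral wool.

Using the resistance-network approach (series):
R_brass = L/(kA) = 0.0049/(117×23.8) = 1.76×10^-6 K/W
Sum of known resistances R_other = 1.76×10^-6 K/W
Total R = ΔT/Q = 441/3430 = 0.1286 K/W
R_mineral wool = R_total − R_other = 0.1286 K/W
k = L/(R·A) = 0.115/(0.1286×23.8)

k ≈ 0.0376 W/(m·K)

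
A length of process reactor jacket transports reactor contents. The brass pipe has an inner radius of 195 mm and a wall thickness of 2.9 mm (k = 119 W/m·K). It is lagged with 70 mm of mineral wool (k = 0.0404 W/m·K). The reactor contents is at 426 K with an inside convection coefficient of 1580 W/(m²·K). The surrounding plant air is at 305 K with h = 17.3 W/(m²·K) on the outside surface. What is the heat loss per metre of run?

q′ ≈ 98.5 W/m

Per-layer cylindrical resistances, series-summed:
R_inner film = 1/(h_i·2πr₁L) = 1/(1580×2π×0.195×1) = 5.166×10^-4 K/W
R_brass pipe wall = ln(197.9/195)/(2π×119×1) = 1.974×10^-5 K/W
R_mineral wool = ln(267.9/197.9)/(2π×0.0404×1) = 1.193 K/W
R_outer film = 1/(h_o·2πr_oL) = 1/(17.3×2π×0.2679×1) = 0.03434 K/W
R_total = 1.228 K/W
Q = ΔT/R_total = 121/1.228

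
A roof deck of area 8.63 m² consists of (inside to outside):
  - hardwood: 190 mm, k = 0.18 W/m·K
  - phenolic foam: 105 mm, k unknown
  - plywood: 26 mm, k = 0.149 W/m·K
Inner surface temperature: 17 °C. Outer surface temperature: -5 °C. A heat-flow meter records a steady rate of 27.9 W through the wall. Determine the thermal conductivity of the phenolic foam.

Series thermal resistances:
R_hardwood = L/(kA) = 0.19/(0.18×8.63) = 0.1223 K/W
R_plywood = L/(kA) = 0.026/(0.149×8.63) = 0.02022 K/W
Sum of known resistances R_other = 0.1425 K/W
Total R = ΔT/Q = 22/27.9 = 0.7885 K/W
R_phenolic foam = R_total − R_other = 0.646 K/W
k = L/(R·A) = 0.105/(0.646×8.63)

k ≈ 0.0188 W/(m·K)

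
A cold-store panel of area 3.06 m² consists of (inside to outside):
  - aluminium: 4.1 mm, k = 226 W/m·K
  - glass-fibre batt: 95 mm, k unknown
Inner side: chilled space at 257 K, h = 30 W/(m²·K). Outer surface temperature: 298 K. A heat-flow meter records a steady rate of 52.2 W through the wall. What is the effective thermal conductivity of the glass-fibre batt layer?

Treating each layer as a thermal resistance in series:
R_inner film = 1/(h_i·A) = 1/(30×3.06) = 0.01089 K/W
R_aluminium = L/(kA) = 0.0041/(226×3.06) = 5.929×10^-6 K/W
Sum of known resistances R_other = 0.0109 K/W
Total R = ΔT/Q = 41/52.2 = 0.7854 K/W
R_glass-fibre batt = R_total − R_other = 0.7745 K/W
k = L/(R·A) = 0.095/(0.7745×3.06)

k ≈ 0.0401 W/(m·K)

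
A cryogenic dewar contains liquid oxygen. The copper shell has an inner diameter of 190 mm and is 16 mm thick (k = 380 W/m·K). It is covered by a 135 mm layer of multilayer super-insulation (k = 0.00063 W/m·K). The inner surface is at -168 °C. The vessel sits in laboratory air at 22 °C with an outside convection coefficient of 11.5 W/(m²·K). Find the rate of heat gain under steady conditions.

Q ≈ 0.304 W

Radial (spherical) resistances in series:
R_copper shell = (1/0.095 − 1/0.111)/(4π×380) = 3.177×10^-4 K/W
R_multilayer super-insulation = (1/0.111 − 1/0.246)/(4π×0.00063) = 624.5 K/W
R_outer film = 1/(h·4πr_o²) = 1/(11.5×4π×0.246²) = 0.1143 K/W
R_total = 624.6 K/W
Q = ΔT/R_total = 190/624.6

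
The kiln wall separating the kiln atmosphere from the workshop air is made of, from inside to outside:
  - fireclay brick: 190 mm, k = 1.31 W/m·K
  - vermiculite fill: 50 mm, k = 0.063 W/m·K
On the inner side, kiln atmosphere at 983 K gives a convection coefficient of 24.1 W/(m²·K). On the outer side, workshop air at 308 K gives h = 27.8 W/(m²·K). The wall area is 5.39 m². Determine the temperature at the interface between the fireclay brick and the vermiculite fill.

Model the wall as resistances in series:
R_inner film = 1/(h_i·A) = 1/(24.1×5.39) = 0.007698 K/W
R_fireclay brick = L/(kA) = 0.19/(1.31×5.39) = 0.02691 K/W
R_vermiculite fill = L/(kA) = 0.05/(0.063×5.39) = 0.1472 K/W
R_outer film = 1/(h_o·A) = 1/(27.8×5.39) = 0.006674 K/W
R_total = 0.1885 K/W;  Q = ΔT/R_total = 675/0.1885 = 3580 W
T_interface = T_inner − Q·ΣR(inner→interface) = 983 − 3580×0.03461

T ≈ 859 K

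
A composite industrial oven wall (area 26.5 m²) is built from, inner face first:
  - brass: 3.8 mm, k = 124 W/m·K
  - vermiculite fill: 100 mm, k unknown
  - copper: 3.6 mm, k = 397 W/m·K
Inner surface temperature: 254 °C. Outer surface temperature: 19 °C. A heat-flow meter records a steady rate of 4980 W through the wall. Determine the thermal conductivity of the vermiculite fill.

k ≈ 0.08 W/(m·K)

Series thermal resistances:
R_brass = L/(kA) = 0.0038/(124×26.5) = 1.156×10^-6 K/W
R_copper = L/(kA) = 0.0036/(397×26.5) = 3.422×10^-7 K/W
Sum of known resistances R_other = 1.499×10^-6 K/W
Total R = ΔT/Q = 235/4980 = 0.04719 K/W
R_vermiculite fill = R_total − R_other = 0.04719 K/W
k = L/(R·A) = 0.1/(0.04719×26.5)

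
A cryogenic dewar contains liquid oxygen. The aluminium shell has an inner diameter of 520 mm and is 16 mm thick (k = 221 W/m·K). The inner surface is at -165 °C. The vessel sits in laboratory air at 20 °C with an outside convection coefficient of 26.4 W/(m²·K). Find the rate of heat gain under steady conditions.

For a spherical shell R = (1/r₁ − 1/r₂)/(4πk); film R = 1/(h·4πr²). In series:
R_aluminium shell = (1/0.26 − 1/0.276)/(4π×221) = 8.029×10^-5 K/W
R_outer film = 1/(h·4πr_o²) = 1/(26.4×4π×0.276²) = 0.03957 K/W
R_total = 0.03965 K/W
Q = ΔT/R_total = 185/0.03965

Q ≈ 4670 W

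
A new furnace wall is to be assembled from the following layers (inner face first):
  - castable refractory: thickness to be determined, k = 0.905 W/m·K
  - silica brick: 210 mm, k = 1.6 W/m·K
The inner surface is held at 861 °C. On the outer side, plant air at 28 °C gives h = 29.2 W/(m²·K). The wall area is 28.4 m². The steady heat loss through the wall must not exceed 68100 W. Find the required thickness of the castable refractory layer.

L ≈ 165 mm

Treating each layer as a thermal resistance in series:
R_silica brick = L/(kA) = 0.21/(1.6×28.4) = 0.004621 K/W
R_outer film = 1/(h_o·A) = 1/(29.2×28.4) = 0.001206 K/W
Sum of the known resistances R_other = 0.005827 K/W
Required total resistance R_tot = ΔT/Q_allow = 833/68100 = 0.01223 K/W
R_castable refractory = R_tot − R_other = 0.006405 K/W
L = R·k·A = 0.006405×0.905×28.4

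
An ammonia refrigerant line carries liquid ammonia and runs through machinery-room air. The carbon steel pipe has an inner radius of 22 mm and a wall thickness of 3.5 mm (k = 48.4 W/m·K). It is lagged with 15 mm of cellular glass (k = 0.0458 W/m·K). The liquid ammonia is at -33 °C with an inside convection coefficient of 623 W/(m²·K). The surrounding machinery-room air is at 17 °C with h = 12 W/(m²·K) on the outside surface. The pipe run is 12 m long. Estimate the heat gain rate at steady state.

Q ≈ 308 W

Treating each annulus and film as a series resistance:
R_inner film = 1/(h_i·2πr₁L) = 1/(623×2π×0.022×12) = 9.677×10^-4 K/W
R_carbon steel pipe wall = ln(25.5/22)/(2π×48.4×12) = 4.046×10^-5 K/W
R_cellular glass = ln(40.5/25.5)/(2π×0.0458×12) = 0.134 K/W
R_outer film = 1/(h_o·2πr_oL) = 1/(12×2π×0.0405×12) = 0.02729 K/W
R_total = 0.1623 K/W
Q = ΔT/R_total = 50/0.1623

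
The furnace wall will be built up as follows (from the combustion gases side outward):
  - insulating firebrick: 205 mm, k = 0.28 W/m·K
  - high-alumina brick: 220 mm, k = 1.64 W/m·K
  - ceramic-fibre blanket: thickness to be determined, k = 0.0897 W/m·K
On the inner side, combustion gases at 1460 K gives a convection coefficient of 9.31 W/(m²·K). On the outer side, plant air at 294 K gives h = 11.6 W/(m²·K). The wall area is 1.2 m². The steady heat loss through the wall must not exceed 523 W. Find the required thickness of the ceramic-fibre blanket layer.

L ≈ 145 mm

Model the wall as resistances in series:
R_inner film = 1/(h_i·A) = 1/(9.31×1.2) = 0.08951 K/W
R_insulating firebrick = L/(kA) = 0.205/(0.28×1.2) = 0.6101 K/W
R_high-alumina brick = L/(kA) = 0.22/(1.64×1.2) = 0.1118 K/W
R_outer film = 1/(h_o·A) = 1/(11.6×1.2) = 0.07184 K/W
Sum of the known resistances R_other = 0.8833 K/W
Required total resistance R_tot = ΔT/Q_allow = 1166/523 = 2.229 K/W
R_ceramic-fibre blanket = R_tot − R_other = 1.346 K/W
L = R·k·A = 1.346×0.0897×1.2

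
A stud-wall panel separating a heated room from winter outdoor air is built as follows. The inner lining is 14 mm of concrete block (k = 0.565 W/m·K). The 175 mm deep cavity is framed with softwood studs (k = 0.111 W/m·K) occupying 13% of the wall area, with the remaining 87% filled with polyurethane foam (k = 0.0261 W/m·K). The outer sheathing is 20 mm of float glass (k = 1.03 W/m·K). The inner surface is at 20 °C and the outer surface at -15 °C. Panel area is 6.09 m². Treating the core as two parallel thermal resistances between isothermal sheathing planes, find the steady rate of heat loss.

Sheathing layers in series; stud and cavity paths in parallel between them.
R_inner = 0.014/(0.565×6.09) = 0.004069 K/W
R_stud  = 0.175/(0.111×0.13×6.09) = 1.991 K/W
R_cav   = 0.175/(0.0261×0.87×6.09) = 1.265 K/W
1/R_core = 1/R_stud + 1/R_cav → R_core = 0.7738 K/W
R_outer = 0.02/(1.03×6.09) = 0.003188 K/W
R_total = 0.781 K/W
Q = ΔT/R_total = 35/0.781

Q ≈ 44.8 W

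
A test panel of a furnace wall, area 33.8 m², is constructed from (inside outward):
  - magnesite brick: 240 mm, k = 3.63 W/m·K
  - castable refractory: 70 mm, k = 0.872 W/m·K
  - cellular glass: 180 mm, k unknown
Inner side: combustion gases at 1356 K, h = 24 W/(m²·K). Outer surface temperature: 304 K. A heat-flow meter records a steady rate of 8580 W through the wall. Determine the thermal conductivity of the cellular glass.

k ≈ 0.0455 W/(m·K)

Series thermal resistances:
R_inner film = 1/(h_i·A) = 1/(24×33.8) = 0.001233 K/W
R_magnesite brick = L/(kA) = 0.24/(3.63×33.8) = 0.001956 K/W
R_castable refractory = L/(kA) = 0.07/(0.872×33.8) = 0.002375 K/W
Sum of known resistances R_other = 0.005564 K/W
Total R = ΔT/Q = 1052/8580 = 0.1226 K/W
R_cellular glass = R_total − R_other = 0.117 K/W
k = L/(R·A) = 0.18/(0.117×33.8)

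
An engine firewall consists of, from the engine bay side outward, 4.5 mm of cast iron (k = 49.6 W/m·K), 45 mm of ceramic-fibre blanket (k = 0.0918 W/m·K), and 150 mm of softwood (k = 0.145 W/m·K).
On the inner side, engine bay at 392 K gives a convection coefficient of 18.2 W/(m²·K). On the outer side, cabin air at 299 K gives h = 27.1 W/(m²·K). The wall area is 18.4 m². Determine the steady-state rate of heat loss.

Q ≈ 1060 W

Using the resistance-network approach (series):
R_inner film = 1/(h_i·A) = 1/(18.2×18.4) = 0.002986 K/W
R_cast iron = L/(kA) = 0.0045/(49.6×18.4) = 4.931×10^-6 K/W
R_ceramic-fibre blanket = L/(kA) = 0.045/(0.0918×18.4) = 0.02664 K/W
R_softwood = L/(kA) = 0.15/(0.145×18.4) = 0.05622 K/W
R_outer film = 1/(h_o·A) = 1/(27.1×18.4) = 0.002005 K/W
R_total = 0.08786 K/W
Q = ΔT / R_total = 93 / 0.08786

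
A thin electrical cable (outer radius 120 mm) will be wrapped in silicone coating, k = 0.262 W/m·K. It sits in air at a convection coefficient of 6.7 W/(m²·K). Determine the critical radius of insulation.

For a cylinder r_cr = k/h = 0.262/6.7
r_cr = 39.1 mm; since the bare radius (120 mm) is above r_cr, any added insulation will reduce heat loss.

r_cr ≈ 39.1 mm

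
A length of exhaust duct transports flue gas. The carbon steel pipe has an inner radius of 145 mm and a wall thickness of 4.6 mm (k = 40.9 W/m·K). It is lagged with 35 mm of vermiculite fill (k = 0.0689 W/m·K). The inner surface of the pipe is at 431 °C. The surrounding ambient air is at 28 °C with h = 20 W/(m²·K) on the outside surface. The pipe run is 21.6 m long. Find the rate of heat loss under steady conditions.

Radial resistances (cylindrical: R_cond = ln(r_o/r_i)/(2πkL), R_conv = 1/(h·2πrL)):
R_carbon steel pipe wall = ln(149.6/145)/(2π×40.9×21.6) = 5.626×10^-6 K/W
R_vermiculite fill = ln(184.6/149.6)/(2π×0.0689×21.6) = 0.02248 K/W
R_outer film = 1/(h_o·2πr_oL) = 1/(20×2π×0.1846×21.6) = 0.001996 K/W
R_total = 0.02448 K/W
Q = ΔT/R_total = 403/0.02448

Q ≈ 16500 W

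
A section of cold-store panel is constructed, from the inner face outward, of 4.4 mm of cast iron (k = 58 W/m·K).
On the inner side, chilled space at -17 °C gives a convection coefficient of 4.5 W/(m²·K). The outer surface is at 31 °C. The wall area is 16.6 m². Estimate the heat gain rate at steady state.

Treating each layer as a thermal resistance in series:
R_inner film = 1/(h_i·A) = 1/(4.5×16.6) = 0.01339 K/W
R_cast iron = L/(kA) = 0.0044/(58×16.6) = 4.57×10^-6 K/W
R_total = 0.01339 K/W
Q = ΔT / R_total = 48 / 0.01339

Q ≈ 3580 W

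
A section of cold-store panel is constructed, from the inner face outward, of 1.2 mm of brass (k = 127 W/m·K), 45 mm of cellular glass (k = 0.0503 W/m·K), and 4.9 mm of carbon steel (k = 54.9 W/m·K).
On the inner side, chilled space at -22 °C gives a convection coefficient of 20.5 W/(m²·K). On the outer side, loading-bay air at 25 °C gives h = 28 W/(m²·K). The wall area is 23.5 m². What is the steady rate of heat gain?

Model the wall as resistances in series:
R_inner film = 1/(h_i·A) = 1/(20.5×23.5) = 0.002076 K/W
R_brass = L/(kA) = 0.0012/(127×23.5) = 4.021×10^-7 K/W
R_cellular glass = L/(kA) = 0.045/(0.0503×23.5) = 0.03807 K/W
R_carbon steel = L/(kA) = 0.0049/(54.9×23.5) = 3.798×10^-6 K/W
R_outer film = 1/(h_o·A) = 1/(28×23.5) = 0.00152 K/W
R_total = 0.04167 K/W
Q = ΔT / R_total = 47 / 0.04167

Q ≈ 1130 W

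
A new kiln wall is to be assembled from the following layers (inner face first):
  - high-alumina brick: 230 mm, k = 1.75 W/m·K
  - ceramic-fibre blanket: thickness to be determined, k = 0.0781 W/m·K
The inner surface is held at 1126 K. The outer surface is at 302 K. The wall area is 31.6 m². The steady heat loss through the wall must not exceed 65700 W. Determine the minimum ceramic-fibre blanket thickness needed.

Model the wall as resistances in series:
R_high-alumina brick = L/(kA) = 0.23/(1.75×31.6) = 0.004159 K/W
Sum of the known resistances R_other = 0.004159 K/W
Required total resistance R_tot = ΔT/Q_allow = 824/65700 = 0.01254 K/W
R_ceramic-fibre blanket = R_tot − R_other = 0.008383 K/W
L = R·k·A = 0.008383×0.0781×31.6

L ≈ 20.7 mm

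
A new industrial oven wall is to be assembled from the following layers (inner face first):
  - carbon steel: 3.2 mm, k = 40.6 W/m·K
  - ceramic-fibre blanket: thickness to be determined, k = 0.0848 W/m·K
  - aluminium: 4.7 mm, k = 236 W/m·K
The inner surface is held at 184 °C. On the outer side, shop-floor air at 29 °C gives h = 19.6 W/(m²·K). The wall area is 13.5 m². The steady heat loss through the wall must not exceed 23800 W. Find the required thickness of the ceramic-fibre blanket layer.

Thermal resistances in series:
R_carbon steel = L/(kA) = 0.0032/(40.6×13.5) = 5.838×10^-6 K/W
R_aluminium = L/(kA) = 0.0047/(236×13.5) = 1.475×10^-6 K/W
R_outer film = 1/(h_o·A) = 1/(19.6×13.5) = 0.003779 K/W
Sum of the known resistances R_other = 0.003787 K/W
Required total resistance R_tot = ΔT/Q_allow = 155/23800 = 0.006513 K/W
R_ceramic-fibre blanket = R_tot − R_other = 0.002726 K/W
L = R·k·A = 0.002726×0.0848×13.5

L ≈ 3.12 mm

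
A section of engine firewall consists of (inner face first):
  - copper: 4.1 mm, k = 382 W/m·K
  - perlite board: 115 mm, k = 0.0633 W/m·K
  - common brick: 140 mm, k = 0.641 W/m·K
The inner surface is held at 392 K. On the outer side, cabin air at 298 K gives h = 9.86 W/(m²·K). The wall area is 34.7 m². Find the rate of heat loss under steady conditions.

Series thermal resistances:
R_copper = L/(kA) = 0.0041/(382×34.7) = 3.093×10^-7 K/W
R_perlite board = L/(kA) = 0.115/(0.0633×34.7) = 0.05236 K/W
R_common brick = L/(kA) = 0.14/(0.641×34.7) = 0.006294 K/W
R_outer film = 1/(h_o·A) = 1/(9.86×34.7) = 0.002923 K/W
R_total = 0.06157 K/W
Q = ΔT / R_total = 94 / 0.06157

Q ≈ 1530 W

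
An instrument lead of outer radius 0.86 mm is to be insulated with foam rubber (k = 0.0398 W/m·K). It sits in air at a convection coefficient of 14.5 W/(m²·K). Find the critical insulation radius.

For a cylinder r_cr = k/h = 0.0398/14.5
r_cr = 2.74 mm; since the bare radius (0.86 mm) is below r_cr, adding a thin layer of insulation will *increase* heat loss.

r_cr ≈ 2.74 mm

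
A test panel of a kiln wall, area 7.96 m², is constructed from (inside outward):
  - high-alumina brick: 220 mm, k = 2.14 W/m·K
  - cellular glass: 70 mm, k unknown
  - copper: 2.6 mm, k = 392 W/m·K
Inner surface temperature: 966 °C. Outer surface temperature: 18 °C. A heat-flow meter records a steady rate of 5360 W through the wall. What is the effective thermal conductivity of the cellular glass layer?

Series thermal resistances:
R_high-alumina brick = L/(kA) = 0.22/(2.14×7.96) = 0.01292 K/W
R_copper = L/(kA) = 0.0026/(392×7.96) = 8.332×10^-7 K/W
Sum of known resistances R_other = 0.01292 K/W
Total R = ΔT/Q = 948/5360 = 0.1769 K/W
R_cellular glass = R_total − R_other = 0.1639 K/W
k = L/(R·A) = 0.07/(0.1639×7.96)

k ≈ 0.0536 W/(m·K)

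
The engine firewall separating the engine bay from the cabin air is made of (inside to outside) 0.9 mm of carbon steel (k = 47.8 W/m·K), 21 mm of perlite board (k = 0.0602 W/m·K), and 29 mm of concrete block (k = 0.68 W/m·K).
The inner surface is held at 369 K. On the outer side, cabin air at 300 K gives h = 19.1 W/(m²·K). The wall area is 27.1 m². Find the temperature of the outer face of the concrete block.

Model the wall as resistances in series:
R_carbon steel = L/(kA) = 0.0009/(47.8×27.1) = 6.948×10^-7 K/W
R_perlite board = L/(kA) = 0.021/(0.0602×27.1) = 0.01287 K/W
R_concrete block = L/(kA) = 0.029/(0.68×27.1) = 0.001574 K/W
R_outer film = 1/(h_o·A) = 1/(19.1×27.1) = 0.001932 K/W
R_total = 0.01638 K/W;  Q = ΔT/R_total = 69/0.01638 = 4213 W
T_interface = T_inner − Q·ΣR(inner→interface) = 369 − 4210×0.01445

T ≈ 308 K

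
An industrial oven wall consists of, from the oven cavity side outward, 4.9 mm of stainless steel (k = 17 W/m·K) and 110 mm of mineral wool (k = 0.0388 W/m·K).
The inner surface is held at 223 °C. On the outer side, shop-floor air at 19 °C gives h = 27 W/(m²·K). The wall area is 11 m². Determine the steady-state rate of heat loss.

Q ≈ 781 W

Using the resistance-network approach (series):
R_stainless steel = L/(kA) = 0.0049/(17×11) = 2.62×10^-5 K/W
R_mineral wool = L/(kA) = 0.11/(0.0388×11) = 0.2577 K/W
R_outer film = 1/(h_o·A) = 1/(27×11) = 0.003367 K/W
R_total = 0.2611 K/W
Q = ΔT / R_total = 204 / 0.2611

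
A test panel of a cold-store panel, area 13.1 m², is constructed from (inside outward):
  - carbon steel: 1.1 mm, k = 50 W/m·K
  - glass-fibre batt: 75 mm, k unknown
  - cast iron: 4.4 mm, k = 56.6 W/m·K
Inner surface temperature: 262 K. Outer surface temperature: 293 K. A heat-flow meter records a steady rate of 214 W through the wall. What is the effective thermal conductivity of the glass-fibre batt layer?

Series thermal resistances:
R_carbon steel = L/(kA) = 0.0011/(50×13.1) = 1.679×10^-6 K/W
R_cast iron = L/(kA) = 0.0044/(56.6×13.1) = 5.934×10^-6 K/W
Sum of known resistances R_other = 7.614×10^-6 K/W
Total R = ΔT/Q = 31/214 = 0.1449 K/W
R_glass-fibre batt = R_total − R_other = 0.1449 K/W
k = L/(R·A) = 0.075/(0.1449×13.1)

k ≈ 0.0395 W/(m·K)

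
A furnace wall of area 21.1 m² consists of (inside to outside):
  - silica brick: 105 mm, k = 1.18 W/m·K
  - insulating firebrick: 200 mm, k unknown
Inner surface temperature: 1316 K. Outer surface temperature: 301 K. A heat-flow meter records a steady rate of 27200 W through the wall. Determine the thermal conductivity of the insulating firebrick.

Using the resistance-network approach (series):
R_silica brick = L/(kA) = 0.105/(1.18×21.1) = 0.004217 K/W
Sum of known resistances R_other = 0.004217 K/W
Total R = ΔT/Q = 1015/27200 = 0.03732 K/W
R_insulating firebrick = R_total − R_other = 0.0331 K/W
k = L/(R·A) = 0.2/(0.0331×21.1)

k ≈ 0.286 W/(m·K)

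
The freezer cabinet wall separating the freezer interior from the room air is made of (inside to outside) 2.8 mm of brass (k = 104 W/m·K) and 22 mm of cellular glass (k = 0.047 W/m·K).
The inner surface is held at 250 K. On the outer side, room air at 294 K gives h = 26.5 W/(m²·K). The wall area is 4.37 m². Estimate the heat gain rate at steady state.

Using the resistance-network approach (series):
R_brass = L/(kA) = 0.0028/(104×4.37) = 6.161×10^-6 K/W
R_cellular glass = L/(kA) = 0.022/(0.047×4.37) = 0.1071 K/W
R_outer film = 1/(h_o·A) = 1/(26.5×4.37) = 0.008635 K/W
R_total = 0.1158 K/W
Q = ΔT / R_total = 44 / 0.1158

Q ≈ 380 W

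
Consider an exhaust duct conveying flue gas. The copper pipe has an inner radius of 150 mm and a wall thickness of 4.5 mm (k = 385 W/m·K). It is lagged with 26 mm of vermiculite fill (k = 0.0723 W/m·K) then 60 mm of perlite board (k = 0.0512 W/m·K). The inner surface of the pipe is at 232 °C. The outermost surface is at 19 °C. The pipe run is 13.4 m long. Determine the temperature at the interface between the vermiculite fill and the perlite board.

Treating each annulus and film as a series resistance:
R_copper pipe wall = ln(154.5/150)/(2π×385×13.4) = 9.119×10^-7 K/W
R_vermiculite fill = ln(180.5/154.5)/(2π×0.0723×13.4) = 0.02555 K/W
R_perlite board = ln(240.5/180.5)/(2π×0.0512×13.4) = 0.06657 K/W
R_total = 0.09213 K/W
Q = ΔT/R_total = 213/0.09213
Q = 2310 W
T_interface = T_inner − Q·ΣR(inner→interface) = 232 − 2310×0.02555

T ≈ 173 °C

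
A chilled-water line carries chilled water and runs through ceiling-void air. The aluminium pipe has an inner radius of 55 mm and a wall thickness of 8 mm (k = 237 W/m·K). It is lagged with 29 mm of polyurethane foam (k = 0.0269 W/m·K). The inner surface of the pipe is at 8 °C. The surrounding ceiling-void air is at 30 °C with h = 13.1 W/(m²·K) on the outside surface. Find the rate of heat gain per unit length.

q′ ≈ 9.27 W/m

For a radial system each layer contributes R = ln(r_out/r_in)/(2πkL); films add R = 1/(hA).
R_aluminium pipe wall = ln(63/55)/(2π×237×1) = 9.12×10^-5 K/W
R_polyurethane foam = ln(92/63)/(2π×0.0269×1) = 2.24 K/W
R_outer film = 1/(h_o·2πr_oL) = 1/(13.1×2π×0.092×1) = 0.1321 K/W
R_total = 2.372 K/W
Q = ΔT/R_total = 22/2.372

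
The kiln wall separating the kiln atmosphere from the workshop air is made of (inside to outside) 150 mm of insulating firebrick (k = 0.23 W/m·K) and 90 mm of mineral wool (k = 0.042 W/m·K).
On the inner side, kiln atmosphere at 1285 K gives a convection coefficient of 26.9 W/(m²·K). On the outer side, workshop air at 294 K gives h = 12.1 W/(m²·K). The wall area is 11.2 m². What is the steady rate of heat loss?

Q ≈ 3810 W

Series thermal resistances:
R_inner film = 1/(h_i·A) = 1/(26.9×11.2) = 0.003319 K/W
R_insulating firebrick = L/(kA) = 0.15/(0.23×11.2) = 0.05823 K/W
R_mineral wool = L/(kA) = 0.09/(0.042×11.2) = 0.1913 K/W
R_outer film = 1/(h_o·A) = 1/(12.1×11.2) = 0.007379 K/W
R_total = 0.2603 K/W
Q = ΔT / R_total = 991 / 0.2603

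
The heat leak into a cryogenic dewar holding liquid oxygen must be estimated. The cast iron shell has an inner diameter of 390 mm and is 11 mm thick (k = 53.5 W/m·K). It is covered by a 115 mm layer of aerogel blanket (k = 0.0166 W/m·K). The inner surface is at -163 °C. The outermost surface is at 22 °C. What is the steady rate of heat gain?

Q ≈ 22.2 W

Spherical conduction: R = (1/r_in − 1/r_out)/(4πk) per layer; series-sum.
R_cast iron shell = (1/0.195 − 1/0.206)/(4π×53.5) = 4.073×10^-4 K/W
R_aerogel blanket = (1/0.206 − 1/0.321)/(4π×0.0166) = 8.337 K/W
R_total = 8.337 K/W
Q = ΔT/R_total = 185/8.337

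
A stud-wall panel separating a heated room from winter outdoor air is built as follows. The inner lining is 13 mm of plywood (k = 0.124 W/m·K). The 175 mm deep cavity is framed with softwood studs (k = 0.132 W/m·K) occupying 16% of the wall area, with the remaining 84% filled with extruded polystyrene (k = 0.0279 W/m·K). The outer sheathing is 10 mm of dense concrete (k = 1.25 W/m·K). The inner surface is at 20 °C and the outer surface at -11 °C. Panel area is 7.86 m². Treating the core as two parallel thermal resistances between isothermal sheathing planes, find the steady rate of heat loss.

Sheathing layers in series; stud and cavity paths in parallel between them.
R_inner = 0.013/(0.124×7.86) = 0.01334 K/W
R_stud  = 0.175/(0.132×0.16×7.86) = 1.054 K/W
R_cav   = 0.175/(0.0279×0.84×7.86) = 0.95 K/W
1/R_core = 1/R_stud + 1/R_cav → R_core = 0.4997 K/W
R_outer = 0.01/(1.25×7.86) = 0.001018 K/W
R_total = 0.5141 K/W
Q = ΔT/R_total = 31/0.5141

Q ≈ 60.3 W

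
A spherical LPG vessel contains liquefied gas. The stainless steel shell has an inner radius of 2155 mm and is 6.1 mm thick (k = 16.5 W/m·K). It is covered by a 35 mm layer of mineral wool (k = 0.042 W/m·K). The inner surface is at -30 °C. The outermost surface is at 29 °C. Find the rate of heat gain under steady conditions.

Radial (spherical) resistances in series:
R_stainless steel shell = (1/2.155 − 1/2.1611)/(4π×16.5) = 6.317×10^-6 K/W
R_mineral wool = (1/2.1611 − 1/2.1961)/(4π×0.042) = 0.01397 K/W
R_total = 0.01398 K/W
Q = ΔT/R_total = 59/0.01398

Q ≈ 4220 W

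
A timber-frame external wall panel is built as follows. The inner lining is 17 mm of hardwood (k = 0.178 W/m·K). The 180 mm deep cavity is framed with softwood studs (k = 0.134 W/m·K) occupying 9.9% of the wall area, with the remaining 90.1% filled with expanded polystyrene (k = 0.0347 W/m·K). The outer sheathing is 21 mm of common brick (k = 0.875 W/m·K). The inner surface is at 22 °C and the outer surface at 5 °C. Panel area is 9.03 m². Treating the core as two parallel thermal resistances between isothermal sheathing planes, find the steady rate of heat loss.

Q ≈ 36.9 W

Sheathing layers in series; stud and cavity paths in parallel between them.
R_inner = 0.017/(0.178×9.03) = 0.01058 K/W
R_stud  = 0.18/(0.134×0.099×9.03) = 1.503 K/W
R_cav   = 0.18/(0.0347×0.901×9.03) = 0.6376 K/W
1/R_core = 1/R_stud + 1/R_cav → R_core = 0.4476 K/W
R_outer = 0.021/(0.875×9.03) = 0.002658 K/W
R_total = 0.4609 K/W
Q = ΔT/R_total = 17/0.4609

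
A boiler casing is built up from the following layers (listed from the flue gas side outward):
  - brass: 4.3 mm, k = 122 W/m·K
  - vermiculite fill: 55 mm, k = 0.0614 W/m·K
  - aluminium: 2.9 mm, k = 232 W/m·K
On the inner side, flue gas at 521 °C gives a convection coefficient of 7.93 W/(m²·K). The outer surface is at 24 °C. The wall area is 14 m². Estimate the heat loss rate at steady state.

Q ≈ 6810 W

Series thermal resistances:
R_inner film = 1/(h_i·A) = 1/(7.93×14) = 0.009007 K/W
R_brass = L/(kA) = 0.0043/(122×14) = 2.518×10^-6 K/W
R_vermiculite fill = L/(kA) = 0.055/(0.0614×14) = 0.06398 K/W
R_aluminium = L/(kA) = 0.0029/(232×14) = 8.929×10^-7 K/W
R_total = 0.07299 K/W
Q = ΔT / R_total = 497 / 0.07299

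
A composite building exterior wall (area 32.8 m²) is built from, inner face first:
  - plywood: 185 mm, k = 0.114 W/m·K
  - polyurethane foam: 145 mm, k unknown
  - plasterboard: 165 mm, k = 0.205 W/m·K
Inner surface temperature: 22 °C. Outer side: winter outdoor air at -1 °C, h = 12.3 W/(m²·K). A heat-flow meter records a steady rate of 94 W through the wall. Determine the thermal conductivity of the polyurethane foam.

Using the resistance-network approach (series):
R_plywood = L/(kA) = 0.185/(0.114×32.8) = 0.04948 K/W
R_plasterboard = L/(kA) = 0.165/(0.205×32.8) = 0.02454 K/W
R_outer film = 1/(h_o·A) = 1/(12.3×32.8) = 0.002479 K/W
Sum of known resistances R_other = 0.07649 K/W
Total R = ΔT/Q = 23/94 = 0.2447 K/W
R_polyurethane foam = R_total − R_other = 0.1682 K/W
k = L/(R·A) = 0.145/(0.1682×32.8)

k ≈ 0.0263 W/(m·K)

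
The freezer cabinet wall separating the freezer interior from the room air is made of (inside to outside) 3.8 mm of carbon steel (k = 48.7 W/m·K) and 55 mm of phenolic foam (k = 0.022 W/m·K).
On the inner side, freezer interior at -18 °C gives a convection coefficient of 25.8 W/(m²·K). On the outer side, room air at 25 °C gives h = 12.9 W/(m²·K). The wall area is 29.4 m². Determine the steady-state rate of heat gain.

Q ≈ 483 W

Series thermal resistances:
R_inner film = 1/(h_i·A) = 1/(25.8×29.4) = 0.001318 K/W
R_carbon steel = L/(kA) = 0.0038/(48.7×29.4) = 2.654×10^-6 K/W
R_phenolic foam = L/(kA) = 0.055/(0.022×29.4) = 0.08503 K/W
R_outer film = 1/(h_o·A) = 1/(12.9×29.4) = 0.002637 K/W
R_total = 0.08899 K/W
Q = ΔT / R_total = 43 / 0.08899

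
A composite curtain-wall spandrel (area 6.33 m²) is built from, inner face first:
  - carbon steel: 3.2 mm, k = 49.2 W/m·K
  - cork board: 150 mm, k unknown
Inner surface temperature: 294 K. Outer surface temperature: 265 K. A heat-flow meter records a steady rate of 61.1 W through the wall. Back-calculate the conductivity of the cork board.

k ≈ 0.0499 W/(m·K)

Model the wall as resistances in series:
R_carbon steel = L/(kA) = 0.0032/(49.2×6.33) = 1.027×10^-5 K/W
Sum of known resistances R_other = 1.027×10^-5 K/W
Total R = ΔT/Q = 29/61.1 = 0.4746 K/W
R_cork board = R_total − R_other = 0.4746 K/W
k = L/(R·A) = 0.15/(0.4746×6.33)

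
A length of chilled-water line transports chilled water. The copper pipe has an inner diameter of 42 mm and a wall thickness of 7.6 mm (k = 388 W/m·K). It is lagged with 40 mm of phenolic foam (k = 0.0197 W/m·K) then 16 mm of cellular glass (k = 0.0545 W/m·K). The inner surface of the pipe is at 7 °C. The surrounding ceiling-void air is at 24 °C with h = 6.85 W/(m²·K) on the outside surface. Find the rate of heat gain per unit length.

q′ ≈ 2.14 W/m

Per-layer cylindrical resistances, series-summed:
R_copper pipe wall = ln(28.6/21)/(2π×388×1) = 1.267×10^-4 K/W
R_phenolic foam = ln(68.6/28.6)/(2π×0.0197×1) = 7.068 K/W
R_cellular glass = ln(84.6/68.6)/(2π×0.0545×1) = 0.6122 K/W
R_outer film = 1/(h_o·2πr_oL) = 1/(6.85×2π×0.0846×1) = 0.2746 K/W
R_total = 7.955 K/W
Q = ΔT/R_total = 17/7.955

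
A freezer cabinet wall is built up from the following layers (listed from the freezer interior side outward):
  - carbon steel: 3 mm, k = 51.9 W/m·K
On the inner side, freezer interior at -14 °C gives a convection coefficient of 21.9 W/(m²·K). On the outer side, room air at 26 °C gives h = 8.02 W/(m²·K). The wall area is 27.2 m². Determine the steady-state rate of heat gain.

Thermal resistances in series:
R_inner film = 1/(h_i·A) = 1/(21.9×27.2) = 0.001679 K/W
R_carbon steel = L/(kA) = 0.003/(51.9×27.2) = 2.125×10^-6 K/W
R_outer film = 1/(h_o·A) = 1/(8.02×27.2) = 0.004584 K/W
R_total = 0.006265 K/W
Q = ΔT / R_total = 40 / 0.006265

Q ≈ 6380 W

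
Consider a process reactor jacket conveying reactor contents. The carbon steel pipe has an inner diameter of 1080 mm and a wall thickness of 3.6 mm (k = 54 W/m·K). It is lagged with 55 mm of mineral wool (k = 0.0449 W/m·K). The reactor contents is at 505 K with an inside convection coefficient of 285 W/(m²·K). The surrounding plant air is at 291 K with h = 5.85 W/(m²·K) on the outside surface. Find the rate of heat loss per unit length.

Treating each annulus and film as a series resistance:
R_inner film = 1/(h_i·2πr₁L) = 1/(285×2π×0.54×1) = 0.001034 K/W
R_carbon steel pipe wall = ln(543.6/540)/(2π×54×1) = 1.958×10^-5 K/W
R_mineral wool = ln(598.6/543.6)/(2π×0.0449×1) = 0.3416 K/W
R_outer film = 1/(h_o·2πr_oL) = 1/(5.85×2π×0.5986×1) = 0.04545 K/W
R_total = 0.3881 K/W
Q = ΔT/R_total = 214/0.3881

q′ ≈ 551 W/m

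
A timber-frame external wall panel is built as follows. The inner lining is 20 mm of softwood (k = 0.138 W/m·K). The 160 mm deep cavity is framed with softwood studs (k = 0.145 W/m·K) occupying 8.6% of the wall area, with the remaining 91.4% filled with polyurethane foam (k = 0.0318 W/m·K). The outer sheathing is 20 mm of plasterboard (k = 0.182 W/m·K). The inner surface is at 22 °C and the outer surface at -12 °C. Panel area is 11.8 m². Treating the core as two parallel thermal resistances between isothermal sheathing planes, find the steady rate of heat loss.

Sheathing layers in series; stud and cavity paths in parallel between them.
R_inner = 0.02/(0.138×11.8) = 0.01228 K/W
R_stud  = 0.16/(0.145×0.086×11.8) = 1.087 K/W
R_cav   = 0.16/(0.0318×0.914×11.8) = 0.4665 K/W
1/R_core = 1/R_stud + 1/R_cav → R_core = 0.3265 K/W
R_outer = 0.02/(0.182×11.8) = 0.009313 K/W
R_total = 0.348 K/W
Q = ΔT/R_total = 34/0.348

Q ≈ 97.7 W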